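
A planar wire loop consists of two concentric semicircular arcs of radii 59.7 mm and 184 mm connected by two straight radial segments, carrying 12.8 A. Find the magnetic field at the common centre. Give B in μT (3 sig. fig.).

The radial connectors point toward the centre, so dl × r̂ = 0 and they contribute nothing.
Each semicircle gives μ₀I/(4R): inner arc 6.74×10⁻⁵ T, outer arc 2.19×10⁻⁵ T.
The two arcs carry current in opposite angular senses, so their fields oppose: B = |6.74×10⁻⁵ − 2.19×10⁻⁵| = 4.55×10⁻⁵ T.

B ≈ 45.5 μT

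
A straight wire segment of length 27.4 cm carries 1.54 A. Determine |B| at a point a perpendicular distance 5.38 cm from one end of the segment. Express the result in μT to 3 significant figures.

For a finite straight segment, B = (μ₀I/4πd)(sinθ₁ + sinθ₂), where θ₁, θ₂ are the angles from the perpendicular to each end.
The perpendicular foot is at one end, so the two end-offsets along the wire are 0 and L = 0.274 m.
sinθ₁ = 0/√(0²+0.0538²) = 0.0000; sinθ₂ = 0.274/√(0.274²+0.0538²) = 0.9813.
B = (4π×10⁻⁷ × 1.54) / (4π × 0.0538) × (0.0000 + 0.9813) = 2.81×10⁻⁶ T.

B ≈ 2.81 μT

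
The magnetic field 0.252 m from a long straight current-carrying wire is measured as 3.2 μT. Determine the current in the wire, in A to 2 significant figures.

I ≈ 4.0 A

For a long straight wire B = μ₀I/(2πd), so I = 2πdB/μ₀.
I = 2π × 0.252 × 3.20×10⁻⁶ / (4π×10⁻⁷) = 4.03 A.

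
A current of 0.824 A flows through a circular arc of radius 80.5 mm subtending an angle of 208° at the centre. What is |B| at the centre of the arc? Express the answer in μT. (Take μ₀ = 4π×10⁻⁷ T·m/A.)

B ≈ 3.72 μT

The Biot–Savart field of a circular arc at its centre is B = μ₀Iφ/(4πR), with φ = 3.63 rad.
B = (4π×10⁻⁷ × 0.824 × 3.63) / (4π × 0.0805) = 3.72×10⁻⁶ T.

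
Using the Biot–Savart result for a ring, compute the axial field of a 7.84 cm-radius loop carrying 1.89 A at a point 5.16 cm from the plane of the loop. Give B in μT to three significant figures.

B ≈ 8.83 μT

On the axis of a circular loop, B = μ₀IR² / [2(R²+z²)^(3/2)].
R² + z² = (0.0784)² + (0.0516)² = 0.008809 m², and (R²+z²)^(3/2) = 8.27×10⁻⁴ m³.
B = (4π×10⁻⁷ × 1.89 × 0.006147) / (2 × 8.27×10⁻⁴) = 8.83×10⁻⁶ T.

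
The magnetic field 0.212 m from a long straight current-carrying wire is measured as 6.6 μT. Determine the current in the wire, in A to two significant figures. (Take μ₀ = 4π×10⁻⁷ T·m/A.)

I ≈ 7.0 A

For a long straight wire B = μ₀I/(2πd), so I = 2πdB/μ₀.
I = 2π × 0.212 × 6.60×10⁻⁶ / (4π×10⁻⁷) = 7.00 A.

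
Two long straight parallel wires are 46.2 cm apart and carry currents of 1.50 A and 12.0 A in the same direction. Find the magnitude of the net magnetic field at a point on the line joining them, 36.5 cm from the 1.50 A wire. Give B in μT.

B ≈ 23.9 μT

Each long wire gives B = μ₀I/(2πd). Distances are d₁ = 0.365 m and d₂ = 0.097 m.
B₁ = 8.22×10⁻⁷ T, B₂ = 2.47×10⁻⁵ T.
Between parallel currents the two contributions point in opposite directions, so they subtract. B = |B₁ − B₂| = |8.22×10⁻⁷ − 2.47×10⁻⁵| = 2.39×10⁻⁵ T.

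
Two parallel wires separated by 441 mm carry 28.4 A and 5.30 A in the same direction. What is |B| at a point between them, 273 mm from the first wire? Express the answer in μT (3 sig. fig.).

B ≈ 14.5 μT

Each long wire gives B = μ₀I/(2πd). Distances are d₁ = 0.273 m and d₂ = 0.168 m.
B₁ = 2.08×10⁻⁵ T, B₂ = 6.31×10⁻⁶ T.
Between parallel currents the two contributions point in opposite directions, so they subtract. B = |B₁ − B₂| = |2.08×10⁻⁵ − 6.31×10⁻⁶| = 1.45×10⁻⁵ T.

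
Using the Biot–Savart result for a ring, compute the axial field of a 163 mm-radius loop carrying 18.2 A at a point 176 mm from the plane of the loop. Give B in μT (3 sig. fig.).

B ≈ 22.0 μT

On the axis of a circular loop, B = μ₀IR² / [2(R²+z²)^(3/2)].
R² + z² = (0.163)² + (0.176)² = 0.05754 m², and (R²+z²)^(3/2) = 1.38×10⁻² m³.
B = (4π×10⁻⁷ × 18.2 × 0.02657) / (2 × 1.38×10⁻²) = 2.20×10⁻⁵ T.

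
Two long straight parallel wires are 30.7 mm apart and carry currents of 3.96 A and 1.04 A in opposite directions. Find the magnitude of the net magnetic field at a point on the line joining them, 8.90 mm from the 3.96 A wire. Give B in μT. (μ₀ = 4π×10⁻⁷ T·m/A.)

B ≈ 98.5 μT

Each long wire gives B = μ₀I/(2πd). Distances are d₁ = 0.0089 m and d₂ = 0.0218 m.
B₁ = 8.90×10⁻⁵ T, B₂ = 9.54×10⁻⁶ T.
Between antiparallel currents both contributions point the same way, so they add. B = B₁ + B₂ = 8.90×10⁻⁵ + 9.54×10⁻⁶ = 9.85×10⁻⁵ T.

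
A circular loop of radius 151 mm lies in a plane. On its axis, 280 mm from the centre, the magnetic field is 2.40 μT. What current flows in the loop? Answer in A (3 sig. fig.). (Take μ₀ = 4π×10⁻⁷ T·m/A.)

On the axis of a loop, B = μ₀IR²/[2(R²+z²)^(3/2)], so I = 2B(R²+z²)^(3/2)/(μ₀R²).
R² + z² = 0.0228 + 0.0784 = 0.1012 m²; raised to 3/2 gives 3.22×10⁻² m³.
I = 2 × 2.40×10⁻⁶ × 3.22×10⁻² / (1.26×10⁻⁶ × 0.0228) = 5.39 A.

I ≈ 5.39 A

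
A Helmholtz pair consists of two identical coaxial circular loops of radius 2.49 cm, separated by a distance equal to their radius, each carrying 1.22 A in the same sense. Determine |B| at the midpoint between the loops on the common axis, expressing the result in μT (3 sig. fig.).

Each loop contributes B = μ₀IR²/[2(R²+z²)^(3/2)] on the axis, with z measured from that loop.
Loop 1 (z = 0.01245 m): B₁ = 2.20×10⁻⁵ T. Loop 2 (z = 0.01245 m): B₂ = 2.20×10⁻⁵ T.
The fields add: B = B₁ + B₂ = 4.41×10⁻⁵ T.

B ≈ 44.1 μT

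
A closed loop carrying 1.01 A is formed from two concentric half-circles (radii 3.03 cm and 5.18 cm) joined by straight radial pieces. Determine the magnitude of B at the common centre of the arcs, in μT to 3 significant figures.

The radial connectors point toward the centre, so dl × r̂ = 0 and they contribute nothing.
Each semicircle gives μ₀I/(4R): inner arc 1.05×10⁻⁵ T, outer arc 6.13×10⁻⁶ T.
The two arcs carry current in opposite angular senses, so their fields oppose: B = |1.05×10⁻⁵ − 6.13×10⁻⁶| = 4.35×10⁻⁶ T.

B ≈ 4.35 μT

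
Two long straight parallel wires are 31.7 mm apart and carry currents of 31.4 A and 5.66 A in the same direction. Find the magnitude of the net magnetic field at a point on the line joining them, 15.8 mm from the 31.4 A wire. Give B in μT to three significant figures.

B ≈ 326 μT

Each long wire gives B = μ₀I/(2πd). Distances are d₁ = 0.0158 m and d₂ = 0.0159 m.
B₁ = 3.97×10⁻⁴ T, B₂ = 7.12×10⁻⁵ T.
Between parallel currents the two contributions point in opposite directions, so they subtract. B = |B₁ − B₂| = |3.97×10⁻⁴ − 7.12×10⁻⁵| = 3.26×10⁻⁴ T.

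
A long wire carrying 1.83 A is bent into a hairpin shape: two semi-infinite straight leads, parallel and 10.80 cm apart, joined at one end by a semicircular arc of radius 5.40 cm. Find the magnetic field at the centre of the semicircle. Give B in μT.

The semicircular arc contributes B_arc = μ₀I·π/(4πR) = μ₀I/(4R) = 1.06×10⁻⁵ T.
Each semi-infinite lead is at perpendicular distance R = 0.054 m from the centre, with the perpendicular foot at its near end, so it contributes μ₀I/(4πR); both point the same way, together 6.78×10⁻⁶ T.
Arc and leads all point the same direction: B = 1.06×10⁻⁵ + 6.78×10⁻⁶ = 1.74×10⁻⁵ T.

B ≈ 17.4 μT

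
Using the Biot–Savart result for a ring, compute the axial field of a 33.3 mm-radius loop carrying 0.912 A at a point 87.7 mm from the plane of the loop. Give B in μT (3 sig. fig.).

B ≈ 0.770 μT

On the axis of a circular loop, B = μ₀IR² / [2(R²+z²)^(3/2)].
R² + z² = (0.0333)² + (0.0877)² = 0.0088 m², and (R²+z²)^(3/2) = 8.26×10⁻⁴ m³.
B = (4π×10⁻⁷ × 0.912 × 0.001109) / (2 × 8.26×10⁻⁴) = 7.70×10⁻⁷ T.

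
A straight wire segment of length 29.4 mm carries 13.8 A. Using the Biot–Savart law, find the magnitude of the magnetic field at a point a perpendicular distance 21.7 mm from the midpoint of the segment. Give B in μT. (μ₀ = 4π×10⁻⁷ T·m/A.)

B ≈ 71.3 μT

For a finite straight segment, B = (μ₀I/4πd)(sinθ₁ + sinθ₂), where θ₁, θ₂ are the angles from the perpendicular to each end.
The perpendicular from the point meets the wire at its midpoint, so each end is L/2 = 0.0147 m away along the wire.
sinθ₁ = 0.0147/√(0.0147²+0.0217²) = 0.5608; sinθ₂ = 0.0147/√(0.0147²+0.0217²) = 0.5608.
B = (4π×10⁻⁷ × 13.8) / (4π × 0.0217) × (0.5608 + 0.5608) = 7.13×10⁻⁵ T.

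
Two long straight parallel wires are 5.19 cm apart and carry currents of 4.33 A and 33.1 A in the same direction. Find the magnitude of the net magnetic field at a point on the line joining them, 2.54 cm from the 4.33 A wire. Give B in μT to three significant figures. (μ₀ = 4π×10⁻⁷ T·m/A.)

B ≈ 216 μT

Each long wire gives B = μ₀I/(2πd). Distances are d₁ = 0.0254 m and d₂ = 0.0265 m.
B₁ = 3.41×10⁻⁵ T, B₂ = 2.50×10⁻⁴ T.
Between parallel currents the two contributions point in opposite directions, so they subtract. B = |B₁ − B₂| = |3.41×10⁻⁵ − 2.50×10⁻⁴| = 2.16×10⁻⁴ T.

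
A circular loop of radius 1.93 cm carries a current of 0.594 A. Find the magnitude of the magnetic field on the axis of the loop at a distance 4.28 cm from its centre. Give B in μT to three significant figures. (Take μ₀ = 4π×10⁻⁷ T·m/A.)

B ≈ 1.34 μT

On the axis of a circular loop, B = μ₀IR² / [2(R²+z²)^(3/2)].
R² + z² = (0.0193)² + (0.0428)² = 0.002204 m², and (R²+z²)^(3/2) = 1.03×10⁻⁴ m³.
B = (4π×10⁻⁷ × 0.594 × 0.0003725) / (2 × 1.03×10⁻⁴) = 1.34×10⁻⁶ T.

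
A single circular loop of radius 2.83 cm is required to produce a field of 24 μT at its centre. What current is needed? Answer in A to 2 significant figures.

At the centre of a circular loop B = μ₀I/(2R), so I = 2RB/μ₀.
With R = 0.0283 m, I = 2 × 0.0283 × 2.40×10⁻⁵ / (4π×10⁻⁷) = 1.08 A.

I ≈ 1.1 A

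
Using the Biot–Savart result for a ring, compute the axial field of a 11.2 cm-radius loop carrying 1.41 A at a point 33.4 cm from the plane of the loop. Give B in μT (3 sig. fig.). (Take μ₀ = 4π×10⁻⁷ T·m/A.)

On the axis of a circular loop, B = μ₀IR² / [2(R²+z²)^(3/2)].
R² + z² = (0.112)² + (0.334)² = 0.1241 m², and (R²+z²)^(3/2) = 4.37×10⁻² m³.
B = (4π×10⁻⁷ × 1.41 × 0.01254) / (2 × 4.37×10⁻²) = 2.54×10⁻⁷ T.

B ≈ 0.254 μT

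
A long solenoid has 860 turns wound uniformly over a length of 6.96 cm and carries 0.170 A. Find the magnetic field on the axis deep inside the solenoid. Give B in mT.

B ≈ 2.64 mT

Inside a long solenoid, B = μ₀nI with n = 1.236×10⁴ turns/m.
B = 4π×10⁻⁷ × 1.236×10⁴ × 0.170 = 2.64×10⁻³ T.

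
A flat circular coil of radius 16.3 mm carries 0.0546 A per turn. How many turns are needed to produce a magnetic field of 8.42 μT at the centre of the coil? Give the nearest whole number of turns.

N = 4

For an N-turn coil, B = Nμ₀I/(2R). A single turn gives B₁ = 2.10×10⁻⁶ T with R = 0.0163 m.
N = B/B₁ = 8.42×10⁻⁶ / 2.10×10⁻⁶ = 4.00.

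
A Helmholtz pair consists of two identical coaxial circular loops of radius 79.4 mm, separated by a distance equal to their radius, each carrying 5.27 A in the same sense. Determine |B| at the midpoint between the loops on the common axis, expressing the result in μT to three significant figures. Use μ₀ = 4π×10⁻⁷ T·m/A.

B ≈ 59.7 μT

Each loop contributes B = μ₀IR²/[2(R²+z²)^(3/2)] on the axis, with z measured from that loop.
Loop 1 (z = 0.0397 m): B₁ = 2.98×10⁻⁵ T. Loop 2 (z = 0.0397 m): B₂ = 2.98×10⁻⁵ T.
The fields add: B = B₁ + B₂ = 5.97×10⁻⁵ T.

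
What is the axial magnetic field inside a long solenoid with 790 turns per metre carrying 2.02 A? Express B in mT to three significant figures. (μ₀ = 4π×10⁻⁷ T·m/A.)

B ≈ 2.01 mT

Inside a long solenoid, B = μ₀nI with n = 790 turns/m.
B = 4π×10⁻⁷ × 790 × 2.02 = 2.01×10⁻³ T.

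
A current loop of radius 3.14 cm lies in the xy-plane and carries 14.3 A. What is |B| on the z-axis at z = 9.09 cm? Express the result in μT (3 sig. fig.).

On the axis of a circular loop, B = μ₀IR² / [2(R²+z²)^(3/2)].
R² + z² = (0.0314)² + (0.0909)² = 0.009249 m², and (R²+z²)^(3/2) = 8.89×10⁻⁴ m³.
B = (4π×10⁻⁷ × 14.3 × 0.000986) / (2 × 8.89×10⁻⁴) = 9.96×10⁻⁶ T.

B ≈ 9.96 μT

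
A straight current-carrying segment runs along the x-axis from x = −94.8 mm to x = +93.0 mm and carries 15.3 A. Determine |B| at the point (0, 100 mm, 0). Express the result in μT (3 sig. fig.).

B ≈ 20.9 μT

For a finite straight segment, B = (μ₀I/4πd)(sinθ₁ + sinθ₂), where θ₁, θ₂ are the angles from the perpendicular to each end.
The perpendicular distance is d = 0.1 m; the end-offsets along the wire are a = 0.0948 m and b = 0.093 m.
sinθ₁ = 0.0948/√(0.0948²+0.1²) = 0.6880; sinθ₂ = 0.093/√(0.093²+0.1²) = 0.6810.
B = (4π×10⁻⁷ × 15.3) / (4π × 0.1) × (0.6880 + 0.6810) = 2.09×10⁻⁵ T.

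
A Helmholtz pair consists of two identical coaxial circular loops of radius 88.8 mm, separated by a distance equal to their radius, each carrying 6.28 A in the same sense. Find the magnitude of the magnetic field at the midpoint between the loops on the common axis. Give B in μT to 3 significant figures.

Each loop contributes B = μ₀IR²/[2(R²+z²)^(3/2)] on the axis, with z measured from that loop.
Loop 1 (z = 0.0444 m): B₁ = 3.18×10⁻⁵ T. Loop 2 (z = 0.0444 m): B₂ = 3.18×10⁻⁵ T.
The fields add: B = B₁ + B₂ = 6.36×10⁻⁵ T.

B ≈ 63.6 μT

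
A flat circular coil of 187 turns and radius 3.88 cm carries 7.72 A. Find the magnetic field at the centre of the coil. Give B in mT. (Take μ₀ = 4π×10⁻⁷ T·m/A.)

B ≈ 23.4 mT

For an N-turn flat coil, B = Nμ₀I/(2R) with R = 0.0388 m.
B = 187 × 1.25×10⁻⁴ T = 2.34×10⁻² T.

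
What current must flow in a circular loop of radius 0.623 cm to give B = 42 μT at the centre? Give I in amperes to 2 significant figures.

At the centre of a circular loop B = μ₀I/(2R), so I = 2RB/μ₀.
With R = 0.00623 m, I = 2 × 0.00623 × 4.20×10⁻⁵ / (4π×10⁻⁷) = 0.416 A.

I ≈ 0.42 A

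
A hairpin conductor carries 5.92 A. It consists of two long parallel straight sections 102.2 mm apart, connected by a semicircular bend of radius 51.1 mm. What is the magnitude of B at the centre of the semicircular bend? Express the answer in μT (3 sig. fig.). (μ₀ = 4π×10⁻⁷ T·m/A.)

The semicircular arc contributes B_arc = μ₀I·π/(4πR) = μ₀I/(4R) = 3.64×10⁻⁵ T.
Each semi-infinite lead is at perpendicular distance R = 0.0511 m from the centre, with the perpendicular foot at its near end, so it contributes μ₀I/(4πR); both point the same way, together 2.32×10⁻⁵ T.
Arc and leads all point the same direction: B = 3.64×10⁻⁵ + 2.32×10⁻⁵ = 5.96×10⁻⁵ T.

B ≈ 59.6 μT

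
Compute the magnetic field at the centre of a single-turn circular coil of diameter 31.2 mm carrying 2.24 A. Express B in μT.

At the centre of a circular loop the Biot–Savart law gives B = μ₀I/(2R) (so R = 0.0156 m).
B = (4π×10⁻⁷ × 2.24) / (2 × 0.0156) = 9.02×10⁻⁵ T.

B ≈ 90.2 μT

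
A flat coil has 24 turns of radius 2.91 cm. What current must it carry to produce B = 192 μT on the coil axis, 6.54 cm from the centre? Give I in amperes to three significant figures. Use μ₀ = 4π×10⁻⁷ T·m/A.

For an N-turn coil, B = Nμ₀IR²/[2(R²+z²)^(3/2)] with R = 0.0291 m, z = 0.0654 m, so I = 2B(R²+z²)^(3/2)/(Nμ₀R²) = 2 × 1.92×10⁻⁴ × 3.67×10⁻⁴ / (24 × 4π×10⁻⁷ × 0.0008468) = 5.51 A.

I ≈ 5.51 A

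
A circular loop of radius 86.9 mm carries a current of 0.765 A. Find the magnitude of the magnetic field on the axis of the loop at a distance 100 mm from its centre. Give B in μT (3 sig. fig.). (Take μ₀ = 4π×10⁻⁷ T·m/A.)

On the axis of a circular loop, B = μ₀IR² / [2(R²+z²)^(3/2)].
R² + z² = (0.0869)² + (0.1)² = 0.01755 m², and (R²+z²)^(3/2) = 2.33×10⁻³ m³.
B = (4π×10⁻⁷ × 0.765 × 0.007552) / (2 × 2.33×10⁻³) = 1.56×10⁻⁶ T.

B ≈ 1.56 μT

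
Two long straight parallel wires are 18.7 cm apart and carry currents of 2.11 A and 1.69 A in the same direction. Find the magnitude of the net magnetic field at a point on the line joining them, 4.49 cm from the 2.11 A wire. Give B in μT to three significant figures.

B ≈ 7.02 μT

Each long wire gives B = μ₀I/(2πd). Distances are d₁ = 0.0449 m and d₂ = 0.1421 m.
B₁ = 9.40×10⁻⁶ T, B₂ = 2.38×10⁻⁶ T.
Between parallel currents the two contributions point in opposite directions, so they subtract. B = |B₁ − B₂| = |9.40×10⁻⁶ − 2.38×10⁻⁶| = 7.02×10⁻⁶ T.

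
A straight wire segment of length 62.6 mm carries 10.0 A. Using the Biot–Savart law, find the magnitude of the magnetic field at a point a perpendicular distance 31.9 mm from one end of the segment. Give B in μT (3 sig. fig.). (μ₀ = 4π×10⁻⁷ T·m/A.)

For a finite straight segment, B = (μ₀I/4πd)(sinθ₁ + sinθ₂), where θ₁, θ₂ are the angles from the perpendicular to each end.
The perpendicular foot is at one end, so the two end-offsets along the wire are 0 and L = 0.0626 m.
sinθ₁ = 0/√(0²+0.0319²) = 0.0000; sinθ₂ = 0.0626/√(0.0626²+0.0319²) = 0.8910.
B = (4π×10⁻⁷ × 10.0) / (4π × 0.0319) × (0.0000 + 0.8910) = 2.79×10⁻⁵ T.

B ≈ 27.9 μT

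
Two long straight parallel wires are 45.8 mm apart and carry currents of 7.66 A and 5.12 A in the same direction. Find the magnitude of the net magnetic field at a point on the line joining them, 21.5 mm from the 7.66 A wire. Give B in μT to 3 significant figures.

B ≈ 29.1 μT

Each long wire gives B = μ₀I/(2πd). Distances are d₁ = 0.0215 m and d₂ = 0.0243 m.
B₁ = 7.13×10⁻⁵ T, B₂ = 4.21×10⁻⁵ T.
Between parallel currents the two contributions point in opposite directions, so they subtract. B = |B₁ − B₂| = |7.13×10⁻⁵ − 4.21×10⁻⁵| = 2.91×10⁻⁵ T.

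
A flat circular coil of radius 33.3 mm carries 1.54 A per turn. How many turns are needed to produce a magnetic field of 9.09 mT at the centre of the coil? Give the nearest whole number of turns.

N = 313

For an N-turn coil, B = Nμ₀I/(2R). A single turn gives B₁ = 2.91×10⁻⁵ T with R = 0.0333 m.
N = B/B₁ = 9.09×10⁻³ / 2.91×10⁻⁵ = 312.83.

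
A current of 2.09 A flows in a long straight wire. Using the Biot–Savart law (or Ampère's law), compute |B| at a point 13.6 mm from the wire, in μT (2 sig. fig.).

B ≈ 31 μT

For an infinitely long straight wire, B = μ₀I/(2πd).
B = (4π×10⁻⁷ × 2.09) / (2π × 0.0136) = 3.07×10⁻⁵ T.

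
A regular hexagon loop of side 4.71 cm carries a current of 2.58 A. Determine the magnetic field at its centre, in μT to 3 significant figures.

B ≈ 38.0 μT

Each side is a finite straight segment at perpendicular distance d = a/(2 tan(π/6)) = 0.04079 m from the centre, with end-angles ±π/6.
One side contributes B₁ = (μ₀I/4πd)·2 sin(π/6) = 6.33×10⁻⁶ T.
All 6 sides add in the same direction: B = 6 × 6.33×10⁻⁶ = 3.80×10⁻⁵ T.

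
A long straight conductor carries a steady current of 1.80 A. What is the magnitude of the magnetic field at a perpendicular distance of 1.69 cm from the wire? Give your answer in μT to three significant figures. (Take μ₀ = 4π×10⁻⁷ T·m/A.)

B ≈ 21.3 μT

For an infinitely long straight wire, B = μ₀I/(2πd).
B = (4π×10⁻⁷ × 1.80) / (2π × 0.0169) = 2.13×10⁻⁵ T.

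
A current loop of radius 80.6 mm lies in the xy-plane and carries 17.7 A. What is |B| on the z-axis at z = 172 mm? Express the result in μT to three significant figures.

On the axis of a circular loop, B = μ₀IR² / [2(R²+z²)^(3/2)].
R² + z² = (0.0806)² + (0.172)² = 0.03608 m², and (R²+z²)^(3/2) = 6.85×10⁻³ m³.
B = (4π×10⁻⁷ × 17.7 × 0.006496) / (2 × 6.85×10⁻³) = 1.05×10⁻⁵ T.

B ≈ 10.5 μT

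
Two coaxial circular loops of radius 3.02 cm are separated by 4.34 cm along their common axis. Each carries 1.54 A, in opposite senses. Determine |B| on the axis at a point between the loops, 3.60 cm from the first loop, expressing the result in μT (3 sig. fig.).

B ≈ 20.9 μT

Each loop contributes B = μ₀IR²/[2(R²+z²)^(3/2)] on the axis, with z measured from that loop.
Loop 1 (z = 0.036 m): B₁ = 8.51×10⁻⁶ T. Loop 2 (z = 0.0074 m): B₂ = 2.94×10⁻⁵ T.
The fields oppose: B = |B₁ − B₂| = 2.09×10⁻⁵ T.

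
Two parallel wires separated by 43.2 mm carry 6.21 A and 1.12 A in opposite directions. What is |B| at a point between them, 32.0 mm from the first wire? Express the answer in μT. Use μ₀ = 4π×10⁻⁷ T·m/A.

B ≈ 58.8 μT

Each long wire gives B = μ₀I/(2πd). Distances are d₁ = 0.032 m and d₂ = 0.0112 m.
B₁ = 3.88×10⁻⁵ T, B₂ = 2.00×10⁻⁵ T.
Between antiparallel currents both contributions point the same way, so they add. B = B₁ + B₂ = 3.88×10⁻⁵ + 2.00×10⁻⁵ = 5.88×10⁻⁵ T.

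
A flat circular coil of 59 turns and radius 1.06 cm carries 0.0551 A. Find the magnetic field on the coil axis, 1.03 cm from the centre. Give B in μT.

For an N-turn flat coil, B = Nμ₀IR²/[2(R²+z²)^(3/2)] with R = 0.0106 m, z = 0.0103 m.
B = 59 × 1.20×10⁻⁶ T = 7.11×10⁻⁵ T.

B ≈ 71.1 μT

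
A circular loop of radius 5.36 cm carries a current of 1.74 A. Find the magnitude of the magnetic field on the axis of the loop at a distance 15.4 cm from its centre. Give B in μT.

B ≈ 0.724 μT

On the axis of a circular loop, B = μ₀IR² / [2(R²+z²)^(3/2)].
R² + z² = (0.0536)² + (0.154)² = 0.02659 m², and (R²+z²)^(3/2) = 4.34×10⁻³ m³.
B = (4π×10⁻⁷ × 1.74 × 0.002873) / (2 × 4.34×10⁻³) = 7.24×10⁻⁷ T.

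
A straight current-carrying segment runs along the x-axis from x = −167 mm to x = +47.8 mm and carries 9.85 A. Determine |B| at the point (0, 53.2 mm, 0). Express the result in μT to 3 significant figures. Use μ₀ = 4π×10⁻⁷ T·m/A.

For a finite straight segment, B = (μ₀I/4πd)(sinθ₁ + sinθ₂), where θ₁, θ₂ are the angles from the perpendicular to each end.
The perpendicular distance is d = 0.0532 m; the end-offsets along the wire are a = 0.167 m and b = 0.0478 m.
sinθ₁ = 0.167/√(0.167²+0.0532²) = 0.9528; sinθ₂ = 0.0478/√(0.0478²+0.0532²) = 0.6683.
B = (4π×10⁻⁷ × 9.85) / (4π × 0.0532) × (0.9528 + 0.6683) = 3.00×10⁻⁵ T.

B ≈ 30.0 μT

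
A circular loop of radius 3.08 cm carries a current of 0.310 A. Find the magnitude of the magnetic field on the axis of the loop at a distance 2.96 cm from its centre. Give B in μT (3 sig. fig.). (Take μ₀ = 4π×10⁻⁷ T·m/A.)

B ≈ 2.37 μT

On the axis of a circular loop, B = μ₀IR² / [2(R²+z²)^(3/2)].
R² + z² = (0.0308)² + (0.0296)² = 0.001825 m², and (R²+z²)^(3/2) = 7.80×10⁻⁵ m³.
B = (4π×10⁻⁷ × 0.310 × 0.0009486) / (2 × 7.80×10⁻⁵) = 2.37×10⁻⁶ T.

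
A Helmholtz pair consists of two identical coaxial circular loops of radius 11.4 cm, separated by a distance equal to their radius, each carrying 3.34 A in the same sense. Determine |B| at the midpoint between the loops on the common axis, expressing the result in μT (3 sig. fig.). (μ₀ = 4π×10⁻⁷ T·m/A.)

Each loop contributes B = μ₀IR²/[2(R²+z²)^(3/2)] on the axis, with z measured from that loop.
Loop 1 (z = 0.057 m): B₁ = 1.32×10⁻⁵ T. Loop 2 (z = 0.057 m): B₂ = 1.32×10⁻⁵ T.
The fields add: B = B₁ + B₂ = 2.63×10⁻⁵ T.

B ≈ 26.3 μT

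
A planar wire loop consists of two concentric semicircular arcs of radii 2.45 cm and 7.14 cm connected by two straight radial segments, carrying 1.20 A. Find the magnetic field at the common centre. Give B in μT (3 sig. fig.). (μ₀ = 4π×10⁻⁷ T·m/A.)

B ≈ 10.1 μT

The radial connectors point toward the centre, so dl × r̂ = 0 and they contribute nothing.
Each semicircle gives μ₀I/(4R): inner arc 1.54×10⁻⁵ T, outer arc 5.28×10⁻⁶ T.
The two arcs carry current in opposite angular senses, so their fields oppose: B = |1.54×10⁻⁵ − 5.28×10⁻⁶| = 1.01×10⁻⁵ T.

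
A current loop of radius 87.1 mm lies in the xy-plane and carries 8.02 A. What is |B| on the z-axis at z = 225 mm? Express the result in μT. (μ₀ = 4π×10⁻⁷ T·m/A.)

On the axis of a circular loop, B = μ₀IR² / [2(R²+z²)^(3/2)].
R² + z² = (0.0871)² + (0.225)² = 0.05821 m², and (R²+z²)^(3/2) = 1.40×10⁻² m³.
B = (4π×10⁻⁷ × 8.02 × 0.007586) / (2 × 1.40×10⁻²) = 2.72×10⁻⁶ T.

B ≈ 2.72 μT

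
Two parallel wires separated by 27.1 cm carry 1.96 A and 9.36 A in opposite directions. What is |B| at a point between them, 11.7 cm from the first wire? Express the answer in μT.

Each long wire gives B = μ₀I/(2πd). Distances are d₁ = 0.117 m and d₂ = 0.154 m.
B₁ = 3.35×10⁻⁶ T, B₂ = 1.22×10⁻⁵ T.
Between antiparallel currents both contributions point the same way, so they add. B = B₁ + B₂ = 3.35×10⁻⁶ + 1.22×10⁻⁵ = 1.55×10⁻⁵ T.

B ≈ 15.5 μT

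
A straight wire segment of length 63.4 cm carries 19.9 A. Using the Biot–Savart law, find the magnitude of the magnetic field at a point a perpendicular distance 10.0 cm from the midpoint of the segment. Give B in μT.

B ≈ 38.0 μT

For a finite straight segment, B = (μ₀I/4πd)(sinθ₁ + sinθ₂), where θ₁, θ₂ are the angles from the perpendicular to each end.
The perpendicular from the point meets the wire at its midpoint, so each end is L/2 = 0.317 m away along the wire.
sinθ₁ = 0.317/√(0.317²+0.1²) = 0.9537; sinθ₂ = 0.317/√(0.317²+0.1²) = 0.9537.
B = (4π×10⁻⁷ × 19.9) / (4π × 0.1) × (0.9537 + 0.9537) = 3.80×10⁻⁵ T.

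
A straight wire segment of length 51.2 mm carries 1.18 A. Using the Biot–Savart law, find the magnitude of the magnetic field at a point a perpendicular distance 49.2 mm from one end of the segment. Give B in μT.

For a finite straight segment, B = (μ₀I/4πd)(sinθ₁ + sinθ₂), where θ₁, θ₂ are the angles from the perpendicular to each end.
The perpendicular foot is at one end, so the two end-offsets along the wire are 0 and L = 0.0512 m.
sinθ₁ = 0/√(0²+0.0492²) = 0.0000; sinθ₂ = 0.0512/√(0.0512²+0.0492²) = 0.7210.
B = (4π×10⁻⁷ × 1.18) / (4π × 0.0492) × (0.0000 + 0.7210) = 1.73×10⁻⁶ T.

B ≈ 1.73 μT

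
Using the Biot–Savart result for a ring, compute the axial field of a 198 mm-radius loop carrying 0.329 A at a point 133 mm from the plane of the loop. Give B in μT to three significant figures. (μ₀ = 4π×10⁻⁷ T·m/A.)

B ≈ 0.597 μT

On the axis of a circular loop, B = μ₀IR² / [2(R²+z²)^(3/2)].
R² + z² = (0.198)² + (0.133)² = 0.05689 m², and (R²+z²)^(3/2) = 1.36×10⁻² m³.
B = (4π×10⁻⁷ × 0.329 × 0.0392) / (2 × 1.36×10⁻²) = 5.97×10⁻⁷ T.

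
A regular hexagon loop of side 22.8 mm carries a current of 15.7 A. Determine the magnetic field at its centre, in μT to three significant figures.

Each side is a finite straight segment at perpendicular distance d = a/(2 tan(π/6)) = 0.01975 m from the centre, with end-angles ±π/6.
One side contributes B₁ = (μ₀I/4πd)·2 sin(π/6) = 7.95×10⁻⁵ T.
All 6 sides add in the same direction: B = 6 × 7.95×10⁻⁵ = 4.77×10⁻⁴ T.

B ≈ 477 μT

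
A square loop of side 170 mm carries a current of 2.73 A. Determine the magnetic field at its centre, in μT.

Each side is a finite straight segment at perpendicular distance d = a/(2 tan(π/4)) = 0.085 m from the centre, with end-angles ±π/4.
One side contributes B₁ = (μ₀I/4πd)·2 sin(π/4) = 4.54×10⁻⁶ T.
All 4 sides add in the same direction: B = 4 × 4.54×10⁻⁶ = 1.82×10⁻⁵ T.

B ≈ 18.2 μT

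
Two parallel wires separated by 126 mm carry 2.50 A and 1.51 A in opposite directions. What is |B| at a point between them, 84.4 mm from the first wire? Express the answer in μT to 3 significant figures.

B ≈ 13.2 μT

Each long wire gives B = μ₀I/(2πd). Distances are d₁ = 0.0844 m and d₂ = 0.0416 m.
B₁ = 5.92×10⁻⁶ T, B₂ = 7.26×10⁻⁶ T.
Between antiparallel currents both contributions point the same way, so they add. B = B₁ + B₂ = 5.92×10⁻⁶ + 7.26×10⁻⁶ = 1.32×10⁻⁵ T.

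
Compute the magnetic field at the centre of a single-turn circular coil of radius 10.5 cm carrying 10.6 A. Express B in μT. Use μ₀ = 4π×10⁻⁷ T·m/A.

B ≈ 63.4 μT

At the centre of a circular loop the Biot–Savart law gives B = μ₀I/(2R).
B = (4π×10⁻⁷ × 10.6) / (2 × 0.105) = 6.34×10⁻⁵ T.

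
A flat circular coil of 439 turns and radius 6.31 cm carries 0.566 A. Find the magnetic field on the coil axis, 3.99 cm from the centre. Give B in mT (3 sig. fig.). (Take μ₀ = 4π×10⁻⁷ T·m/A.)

B ≈ 1.49 mT

For an N-turn flat coil, B = Nμ₀IR²/[2(R²+z²)^(3/2)] with R = 0.0631 m, z = 0.0399 m.
B = 439 × 3.40×10⁻⁶ T = 1.49×10⁻³ T.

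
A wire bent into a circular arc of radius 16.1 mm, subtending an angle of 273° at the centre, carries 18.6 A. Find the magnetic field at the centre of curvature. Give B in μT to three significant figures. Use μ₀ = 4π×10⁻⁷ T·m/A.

B ≈ 550 μT

The Biot–Savart field of a circular arc at its centre is B = μ₀Iφ/(4πR), with φ = 4.765 rad.
B = (4π×10⁻⁷ × 18.6 × 4.765) / (4π × 0.0161) = 5.50×10⁻⁴ T.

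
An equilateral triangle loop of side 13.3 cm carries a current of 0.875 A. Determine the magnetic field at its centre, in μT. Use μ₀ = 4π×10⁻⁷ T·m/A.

Each side is a finite straight segment at perpendicular distance d = a/(2 tan(π/3)) = 0.03839 m from the centre, with end-angles ±π/3.
One side contributes B₁ = (μ₀I/4πd)·2 sin(π/3) = 3.95×10⁻⁶ T.
All 3 sides add in the same direction: B = 3 × 3.95×10⁻⁶ = 1.18×10⁻⁵ T.

B ≈ 11.8 μT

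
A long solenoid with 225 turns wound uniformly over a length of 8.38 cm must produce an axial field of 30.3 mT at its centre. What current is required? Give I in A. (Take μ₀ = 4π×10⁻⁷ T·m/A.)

I ≈ 8.98 A

Inside a long solenoid B = μ₀nI with n = 2685 m⁻¹, so I = B/(μ₀n).
I = 3.03×10⁻² / (4π×10⁻⁷ × 2685) = 8.98 A.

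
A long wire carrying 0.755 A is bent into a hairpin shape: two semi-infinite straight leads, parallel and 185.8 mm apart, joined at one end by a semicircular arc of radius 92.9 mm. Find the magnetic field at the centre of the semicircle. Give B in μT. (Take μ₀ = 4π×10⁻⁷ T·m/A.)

The semicircular arc contributes B_arc = μ₀I·π/(4πR) = μ₀I/(4R) = 2.55×10⁻⁶ T.
Each semi-infinite lead is at perpendicular distance R = 0.0929 m from the centre, with the perpendicular foot at its near end, so it contributes μ₀I/(4πR); both point the same way, together 1.63×10⁻⁶ T.
Arc and leads all point the same direction: B = 2.55×10⁻⁶ + 1.63×10⁻⁶ = 4.18×10⁻⁶ T.

B ≈ 4.18 μT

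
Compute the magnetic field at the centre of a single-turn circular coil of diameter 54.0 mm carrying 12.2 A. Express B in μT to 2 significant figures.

At the centre of a circular loop the Biot–Savart law gives B = μ₀I/(2R) (so R = 0.027 m).
B = (4π×10⁻⁷ × 12.2) / (2 × 0.027) = 2.84×10⁻⁴ T.

B ≈ 280 μT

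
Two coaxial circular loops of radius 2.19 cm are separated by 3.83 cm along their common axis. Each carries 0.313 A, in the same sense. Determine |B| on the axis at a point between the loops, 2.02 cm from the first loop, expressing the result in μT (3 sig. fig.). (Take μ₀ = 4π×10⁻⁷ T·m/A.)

B ≈ 7.68 μT

Each loop contributes B = μ₀IR²/[2(R²+z²)^(3/2)] on the axis, with z measured from that loop.
Loop 1 (z = 0.0202 m): B₁ = 3.57×10⁻⁶ T. Loop 2 (z = 0.0181 m): B₂ = 4.11×10⁻⁶ T.
The fields add: B = B₁ + B₂ = 7.68×10⁻⁶ T.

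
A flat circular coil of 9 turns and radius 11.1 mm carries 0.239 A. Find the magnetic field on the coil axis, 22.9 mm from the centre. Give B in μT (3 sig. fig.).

For an N-turn flat coil, B = Nμ₀IR²/[2(R²+z²)^(3/2)] with R = 0.0111 m, z = 0.0229 m.
B = 9 × 1.12×10⁻⁶ T = 1.01×10⁻⁵ T.

B ≈ 10.1 μT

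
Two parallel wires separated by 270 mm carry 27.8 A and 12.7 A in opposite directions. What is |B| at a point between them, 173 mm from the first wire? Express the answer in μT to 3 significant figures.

Each long wire gives B = μ₀I/(2πd). Distances are d₁ = 0.173 m and d₂ = 0.097 m.
B₁ = 3.21×10⁻⁵ T, B₂ = 2.62×10⁻⁵ T.
Between antiparallel currents both contributions point the same way, so they add. B = B₁ + B₂ = 3.21×10⁻⁵ + 2.62×10⁻⁵ = 5.83×10⁻⁵ T.

B ≈ 58.3 μT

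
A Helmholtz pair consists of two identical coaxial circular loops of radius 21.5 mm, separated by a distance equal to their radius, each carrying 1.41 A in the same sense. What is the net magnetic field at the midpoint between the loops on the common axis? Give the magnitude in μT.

Each loop contributes B = μ₀IR²/[2(R²+z²)^(3/2)] on the axis, with z measured from that loop.
Loop 1 (z = 0.01075 m): B₁ = 2.95×10⁻⁵ T. Loop 2 (z = 0.01075 m): B₂ = 2.95×10⁻⁵ T.
The fields add: B = B₁ + B₂ = 5.90×10⁻⁵ T.

B ≈ 59.0 μT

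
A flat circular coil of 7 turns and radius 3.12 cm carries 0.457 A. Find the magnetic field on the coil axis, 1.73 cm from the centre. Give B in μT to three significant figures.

B ≈ 43.1 μT

For an N-turn flat coil, B = Nμ₀IR²/[2(R²+z²)^(3/2)] with R = 0.0312 m, z = 0.0173 m.
B = 7 × 6.16×10⁻⁶ T = 4.31×10⁻⁵ T.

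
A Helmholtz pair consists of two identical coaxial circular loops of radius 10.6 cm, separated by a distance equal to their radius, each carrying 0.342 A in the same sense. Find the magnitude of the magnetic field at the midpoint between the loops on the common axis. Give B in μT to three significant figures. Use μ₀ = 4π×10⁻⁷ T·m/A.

B ≈ 2.90 μT

Each loop contributes B = μ₀IR²/[2(R²+z²)^(3/2)] on the axis, with z measured from that loop.
Loop 1 (z = 0.053 m): B₁ = 1.45×10⁻⁶ T. Loop 2 (z = 0.053 m): B₂ = 1.45×10⁻⁶ T.
The fields add: B = B₁ + B₂ = 2.90×10⁻⁶ T.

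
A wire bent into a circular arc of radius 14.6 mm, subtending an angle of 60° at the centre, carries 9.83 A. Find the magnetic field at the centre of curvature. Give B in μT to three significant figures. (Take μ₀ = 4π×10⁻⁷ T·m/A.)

B ≈ 70.5 μT

The Biot–Savart field of a circular arc at its centre is B = μ₀Iφ/(4πR), with φ = 1.047 rad.
B = (4π×10⁻⁷ × 9.83 × 1.047) / (4π × 0.0146) = 7.05×10⁻⁵ T.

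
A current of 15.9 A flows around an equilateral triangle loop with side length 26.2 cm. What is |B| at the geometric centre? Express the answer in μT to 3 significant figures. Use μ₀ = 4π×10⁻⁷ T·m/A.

B ≈ 109 μT

Each side is a finite straight segment at perpendicular distance d = a/(2 tan(π/3)) = 0.07563 m from the centre, with end-angles ±π/3.
One side contributes B₁ = (μ₀I/4πd)·2 sin(π/3) = 3.64×10⁻⁵ T.
All 3 sides add in the same direction: B = 3 × 3.64×10⁻⁵ = 1.09×10⁻⁴ T.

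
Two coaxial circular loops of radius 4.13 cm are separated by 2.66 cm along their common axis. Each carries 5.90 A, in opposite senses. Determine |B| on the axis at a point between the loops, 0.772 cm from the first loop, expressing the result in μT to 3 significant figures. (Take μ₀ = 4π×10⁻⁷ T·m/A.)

Each loop contributes B = μ₀IR²/[2(R²+z²)^(3/2)] on the axis, with z measured from that loop.
Loop 1 (z = 0.00772 m): B₁ = 8.53×10⁻⁵ T. Loop 2 (z = 0.01888 m): B₂ = 6.75×10⁻⁵ T.
The fields oppose: B = |B₁ − B₂| = 1.77×10⁻⁵ T.

B ≈ 17.7 μT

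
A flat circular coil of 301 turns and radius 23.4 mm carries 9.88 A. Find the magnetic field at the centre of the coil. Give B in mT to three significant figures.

For an N-turn flat coil, B = Nμ₀I/(2R) with R = 0.0234 m.
B = 301 × 2.65×10⁻⁴ T = 7.99×10⁻² T.

B ≈ 79.9 mT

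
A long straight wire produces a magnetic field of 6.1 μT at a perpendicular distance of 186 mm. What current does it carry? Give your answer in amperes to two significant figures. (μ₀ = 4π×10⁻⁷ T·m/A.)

I ≈ 5.7 A

For a long straight wire B = μ₀I/(2πd), so I = 2πdB/μ₀.
I = 2π × 0.186 × 6.10×10⁻⁶ / (4π×10⁻⁷) = 5.67 A.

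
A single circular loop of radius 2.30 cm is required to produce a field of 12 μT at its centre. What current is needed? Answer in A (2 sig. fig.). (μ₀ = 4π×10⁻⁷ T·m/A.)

At the centre of a circular loop B = μ₀I/(2R), so I = 2RB/μ₀.
With R = 0.023 m, I = 2 × 0.023 × 1.20×10⁻⁵ / (4π×10⁻⁷) = 0.439 A.

I ≈ 0.44 A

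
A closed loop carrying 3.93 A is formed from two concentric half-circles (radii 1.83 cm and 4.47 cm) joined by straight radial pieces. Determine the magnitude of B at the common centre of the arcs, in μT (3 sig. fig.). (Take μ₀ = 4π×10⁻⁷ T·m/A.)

B ≈ 39.8 μT

The radial connectors point toward the centre, so dl × r̂ = 0 and they contribute nothing.
Each semicircle gives μ₀I/(4R): inner arc 6.75×10⁻⁵ T, outer arc 2.76×10⁻⁵ T.
The two arcs carry current in opposite angular senses, so their fields oppose: B = |6.75×10⁻⁵ − 2.76×10⁻⁵| = 3.98×10⁻⁵ T.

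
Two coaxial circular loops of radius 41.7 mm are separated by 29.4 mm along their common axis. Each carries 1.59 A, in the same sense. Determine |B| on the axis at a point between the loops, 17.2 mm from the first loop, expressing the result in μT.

Each loop contributes B = μ₀IR²/[2(R²+z²)^(3/2)] on the axis, with z measured from that loop.
Loop 1 (z = 0.0172 m): B₁ = 1.89×10⁻⁵ T. Loop 2 (z = 0.0122 m): B₂ = 2.12×10⁻⁵ T.
The fields add: B = B₁ + B₂ = 4.01×10⁻⁵ T.

B ≈ 40.1 μT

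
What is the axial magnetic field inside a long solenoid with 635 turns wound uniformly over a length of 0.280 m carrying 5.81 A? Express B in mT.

B ≈ 16.6 mT

Inside a long solenoid, B = μ₀nI with n = 2268 turns/m.
B = 4π×10⁻⁷ × 2268 × 5.81 = 1.66×10⁻² T.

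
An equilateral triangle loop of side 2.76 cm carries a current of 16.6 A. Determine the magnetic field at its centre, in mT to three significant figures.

B ≈ 1.08 mT

Each side is a finite straight segment at perpendicular distance d = a/(2 tan(π/3)) = 0.007967 m from the centre, with end-angles ±π/3.
One side contributes B₁ = (μ₀I/4πd)·2 sin(π/3) = 3.61×10⁻⁴ T.
All 3 sides add in the same direction: B = 3 × 3.61×10⁻⁴ = 1.08×10⁻³ T.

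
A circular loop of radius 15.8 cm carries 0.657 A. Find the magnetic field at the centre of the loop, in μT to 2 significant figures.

At the centre of a circular loop the Biot–Savart law gives B = μ₀I/(2R).
B = (4π×10⁻⁷ × 0.657) / (2 × 0.158) = 2.61×10⁻⁶ T.

B ≈ 2.6 μT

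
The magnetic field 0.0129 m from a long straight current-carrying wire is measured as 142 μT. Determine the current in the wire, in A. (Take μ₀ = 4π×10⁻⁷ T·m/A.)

I ≈ 9.16 A

For a long straight wire B = μ₀I/(2πd), so I = 2πdB/μ₀.
I = 2π × 0.0129 × 1.42×10⁻⁴ / (4π×10⁻⁷) = 9.16 A.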